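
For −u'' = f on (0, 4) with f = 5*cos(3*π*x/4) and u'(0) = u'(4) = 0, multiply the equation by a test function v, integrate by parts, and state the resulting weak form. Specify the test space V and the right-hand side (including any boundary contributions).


V = H^1(0, 4) (no boundary constraint on v; u is determined up to an additive constant); weak form: ∫_0^4 u'v' dx = ∫_0^4 (5*cos(3*π*x/4)) v dx for all v ∈ V.

Multiply both sides by a test function v and integrate from 0 to 4:
  ∫_0^4 −u''(x) v(x) dx = ∫_0^4 f(x) v(x) dx.
Integrate the LHS by parts once:
  ∫_0^4 −u'' v dx = −[u'(x) v(x)]_0^4 + ∫_0^4 u'(x) v'(x) dx.
Thus ∫_0^4 u'(x) v'(x) dx = ∫_0^4 f(x) v(x) dx + [u'(x) v(x)]_0^4.
Choose V so that boundary terms are either known or forced to vanish.
u has homogeneous Neumann: u'(0) = u'(4) = 0. So [u' v]_0^4 = 0·v(4) − 0·v(0) = 0 for any v; take V = H^1(0, 4).
Weak formulation: find u (satisfying any essential BC) such that ∫_0^4 u'(x) v'(x) dx = ∫_0^4 f v dx for all v ∈ V (homogeneous Neumann, so boundary terms vanish).
Substituting f(x) = 5*cos(3*π*x/4), the right-hand side is ∫_0^4 (5*cos(3*π*x/4)) v dx.
Compatibility check (pure Neumann): taking v ≡ 1 ∈ V gives 0 = ∫_0^4 f dx + (0) − (0), i.e. ∫_0^4 f dx must equal u'(0) − u'(4) = 0. Indeed ∫_0^4 (5*cos(3*π*x/4)) dx = 0, so the data are compatible. The solution is then unique only up to an additive constant (fix it e.g. by requiring ∫_0^4 u dx = 0).


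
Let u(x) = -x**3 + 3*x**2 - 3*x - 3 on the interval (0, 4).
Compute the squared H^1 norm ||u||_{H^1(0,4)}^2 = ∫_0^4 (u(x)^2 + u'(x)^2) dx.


||u||_{H^1}^2 = 34152/35

The H^1 norm (squared) on an interval (0, L) is
  ||u||_{H^1}^2 = ∫_0^L u(x)^2 dx + ∫_0^L u'(x)^2 dx.
Compute u'(x) = -3*x**2 + 6*x - 3.
Then u(x)^2 = x**6 - 6*x**5 + 15*x**4 - 12*x**3 - 9*x**2 + 18*x + 9 and u'(x)^2 = 9*x**4 - 36*x**3 + 54*x**2 - 36*x + 9.
Integrate each monomial from 0 to 4 using ∫_0^4 c·x^n dx = c·4^(n+1)/(n+1):
  ∫_0^4 u(x)^2 dx = ∫_0^4 (x^6 - 6*x^5 + 15*x^4 - 12*x^3 - 9*x^2 + 18*x + 9) dx. Term by term:
    ∫_0^4 x^6 dx = 16384/7;  ∫_0^4 -6*x^5 dx = -4096;  ∫_0^4 15*x^4 dx = 3072;
    ∫_0^4 -12*x^3 dx = -768;  ∫_0^4 -9*x^2 dx = -192;  ∫_0^4 18*x dx = 144;
    ∫_0^4 9 dx = 36.
  Sum: 16384/7 − 4096 + 3072 − 768 − 192 + 144 + 36 = 3756/7.
  ∫_0^4 u'(x)^2 dx = ∫_0^4 (9*x^4 - 36*x^3 + 54*x^2 - 36*x + 9) dx. Term by term:
    ∫_0^4 9*x^4 dx = 9216/5;  ∫_0^4 -36*x^3 dx = -2304;  ∫_0^4 54*x^2 dx = 1152;
    ∫_0^4 -36*x dx = -288;  ∫_0^4 9 dx = 36.
  Sum: 9216/5 − 2304 + 1152 − 288 + 36 = 2196/5.
Adding: ||u||_{H^1}^2 = 3756/7 + 2196/5 = 34152/35.


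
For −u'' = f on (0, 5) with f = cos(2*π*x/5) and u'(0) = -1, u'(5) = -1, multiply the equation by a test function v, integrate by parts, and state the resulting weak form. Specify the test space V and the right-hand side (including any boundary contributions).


V = H^1(0, 5) (v unrestricted at boundary; u is determined up to an additive constant); weak form: ∫_0^5 u'v' dx = ∫_0^5 (cos(2*π*x/5)) v dx − v(5) + v(0) for all v ∈ V.

Multiply both sides by a test function v and integrate from 0 to 5:
  ∫_0^5 −u''(x) v(x) dx = ∫_0^5 f(x) v(x) dx.
Integrate the LHS by parts once:
  ∫_0^5 −u'' v dx = −[u'(x) v(x)]_0^5 + ∫_0^5 u'(x) v'(x) dx.
Thus ∫_0^5 u'(x) v'(x) dx = ∫_0^5 f(x) v(x) dx + [u'(x) v(x)]_0^5.
Choose V so that boundary terms are either known or forced to vanish.
u has inhomogeneous Neumann u'(0) = -1, u'(5) = -1. [u' v]_0^5 = (-1)·v(5) − (-1)·v(0) = − v(5) + v(0). Take V = H^1(0, 5); boundary term becomes part of RHS.
Weak formulation: find u (satisfying any essential BC) such that ∫_0^5 u'(x) v'(x) dx = ∫_0^5 f v dx − v(5) + v(0) for all v ∈ V (Neumann data are natural BCs: they enter the RHS as boundary terms).
Substituting f(x) = cos(2*π*x/5), the right-hand side is ∫_0^5 (cos(2*π*x/5)) v dx − v(5) + v(0).
Compatibility check (pure Neumann): taking v ≡ 1 ∈ V gives 0 = ∫_0^5 f dx + (-1) − (-1), i.e. ∫_0^5 f dx must equal u'(0) − u'(5) = 0. Indeed ∫_0^5 (cos(2*π*x/5)) dx = 0, so the data are compatible. The solution is then unique only up to an additive constant (fix it e.g. by requiring ∫_0^5 u dx = 0).


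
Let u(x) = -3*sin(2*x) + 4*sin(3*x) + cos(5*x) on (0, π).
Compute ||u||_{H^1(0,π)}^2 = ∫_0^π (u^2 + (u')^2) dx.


||u||_{H^1(0,π)}^2 = 208/7 + 231*π/2

u'(x) = -5*sin(5*x) - 6*cos(2*x) + 12*cos(3*x).
Expand u² and (u')² and integrate term by term on (0, π), using: for integers n ≥ 1, ∫_0^π sin²(nx) dx = ∫_0^π cos²(nx) dx = π/2; for n ≠ n', ∫_0^π sin(nx)sin(n'x) dx = ∫_0^π cos(nx)cos(n'x) dx = 0; and by product-to-sum, ∫_0^π sin(nx)cos(n'x) dx = ½∫_0^π [sin((n+n')x) + sin((n−n')x)] dx, which is 0 when n+n' is even and 2n/(n²−n'²) when n+n' is odd (it need not vanish on (0, π)).
  u² squared terms: (-3)²·∫sin(2x)² dx = 9·π/2 = 9*π/2;  (4)²·∫sin(3x)² dx = 16·π/2 = 8*π;  (1)²·∫cos(5x)² dx = 1·π/2 = π/2.
  u² cross terms: 2·(-3)·(4)·∫sin(2x)·sin(3x) dx = -24·(0) = 0;  2·(-3)·(1)·∫sin(2x)·cos(5x) dx = -6·(-4/21) = 8/7;  2·(4)·(1)·∫sin(3x)·cos(5x) dx = 8·(0) = 0.
  So ∫_0^π u² dx = 9*π/2 + 8*π + π/2 + 0 + 8/7 + 0 = 8/7 + 13*π.
  (u')² squared terms: (-6)²·∫cos(2x)² dx = 36·π/2 = 18*π;  (-5)²·∫sin(5x)² dx = 25·π/2 = 25*π/2;  (12)²·∫cos(3x)² dx = 144·π/2 = 72*π.
  (u')² cross terms: 2·(-6)·(-5)·∫cos(2x)·sin(5x) dx = 60·(10/21) = 200/7;  2·(-6)·(12)·∫cos(2x)·cos(3x) dx = -144·(0) = 0;  2·(-5)·(12)·∫sin(5x)·cos(3x) dx = -120·(0) = 0.
  So ∫_0^π (u')² dx = 18*π + 25*π/2 + 72*π + 200/7 + 0 + 0 = 200/7 + 205*π/2.
||u||_{H^1}^2 = (8/7 + 13*π) + (200/7 + 205*π/2) = 208/7 + 231*π/2.


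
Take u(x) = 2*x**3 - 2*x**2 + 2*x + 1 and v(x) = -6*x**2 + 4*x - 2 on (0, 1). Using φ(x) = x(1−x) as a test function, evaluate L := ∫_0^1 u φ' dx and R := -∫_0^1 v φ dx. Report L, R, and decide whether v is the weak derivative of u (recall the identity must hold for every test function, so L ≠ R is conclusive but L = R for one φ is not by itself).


LHS = -3/10, RHS = 3/10. No, v is not the weak derivative of u.

u(x) = 2*x**3 - 2*x**2 + 2*x + 1, classical derivative u'(x) = 6*x**2 - 4*x + 2.
φ(x) = x(1−x), so φ'(x) = 1 - 2*x.
Note φ(0) = φ(1) = 0, so the boundary term u·φ vanishes.
LHS = ∫_0^1 u(x) φ'(x) dx = ∫_0^1 (-4*x^4 + 6*x^3 - 6*x^2 + 1) dx. Term by term:
  ∫_0^1 -4*x^4 dx = -4/5;  ∫_0^1 6*x^3 dx = 3/2;  ∫_0^1 -6*x^2 dx = -2;
  ∫_0^1 1 dx = 1.
Sum: -4/5 + 3/2 − 2 + 1 = -3/10.
So LHS = -3/10.
∫_0^1 v(x) φ(x) dx = ∫_0^1 (6*x^4 - 10*x^3 + 6*x^2 - 2*x) dx. Term by term:
  ∫_0^1 6*x^4 dx = 6/5;  ∫_0^1 -10*x^3 dx = -5/2;  ∫_0^1 6*x^2 dx = 2;
  ∫_0^1 -2*x dx = -1.
Sum: 6/5 − 5/2 + 2 − 1 = -3/10.
So RHS = -∫_0^1 v(x) φ(x) dx = 3/10.
LHS − RHS = -3/5 ≠ 0, so the identity fails.
(For a valid weak derivative the identity must hold for EVERY test function, in particular this one. The failure shows v is NOT the weak derivative of u.)
Correct weak derivative would be u'(x) = 6*x**2 - 4*x + 2.


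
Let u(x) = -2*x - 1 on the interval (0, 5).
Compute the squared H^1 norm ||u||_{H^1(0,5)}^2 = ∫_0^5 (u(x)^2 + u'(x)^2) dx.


||u||_{H^1}^2 = 725/3

The H^1 norm (squared) on an interval (0, L) is
  ||u||_{H^1}^2 = ∫_0^L u(x)^2 dx + ∫_0^L u'(x)^2 dx.
Compute u'(x) = -2.
Then u(x)^2 = 4*x**2 + 4*x + 1 and u'(x)^2 = 4.
Integrate each monomial from 0 to 5 using ∫_0^5 c·x^n dx = c·5^(n+1)/(n+1):
  ∫_0^5 u(x)^2 dx = ∫_0^5 (4*x^2 + 4*x + 1) dx. Term by term:
    ∫_0^5 4*x^2 dx = 500/3;  ∫_0^5 4*x dx = 50;  ∫_0^5 1 dx = 5.
  Sum: 500/3 + 50 + 5 = 665/3.
  ∫_0^5 u'(x)^2 dx = ∫_0^5 (4) dx. Term by term:
    ∫_0^5 4 dx = 20.
Adding: ||u||_{H^1}^2 = 665/3 + 20 = 725/3.


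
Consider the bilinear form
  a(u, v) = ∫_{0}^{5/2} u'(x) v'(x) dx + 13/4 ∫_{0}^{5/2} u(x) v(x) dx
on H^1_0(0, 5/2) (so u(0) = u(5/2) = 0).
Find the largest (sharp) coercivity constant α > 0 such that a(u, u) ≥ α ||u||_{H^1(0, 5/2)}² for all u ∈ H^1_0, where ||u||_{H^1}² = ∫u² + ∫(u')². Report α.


α = 1

Coercivity of a(·,·) on H^1_0(0, 5/2) means a(u, u) ≥ α ||u||_{H^1}² for every u ∈ H^1_0.
The interval has length L = 5/2, and Poincaré/coercivity depend only on L. Here a(u, u) = ∫(u')² + (13/4)·∫u².
Here c = 13/4 ≥ 1, so a(u,u) = ∫(u')² + c∫u² ≥ ∫(u')² + ∫u² = ||u||_{H^1}², i.e. α = 1 works. No larger α is possible: a(u,u) ≥ α||u||_{H^1}² means (1−α)∫(u')² ≥ (α−c)∫u², and for the modes u_n = sin(nπ(x−x₀)/L) (x₀ the left endpoint) one has ∫u_n²/∫(u_n')² = (L/(nπ))² → 0, so a(u_n,u_n)/||u_n||_{H^1}² → 1. Hence the optimal constant is α = 1.
Therefore α = 1.


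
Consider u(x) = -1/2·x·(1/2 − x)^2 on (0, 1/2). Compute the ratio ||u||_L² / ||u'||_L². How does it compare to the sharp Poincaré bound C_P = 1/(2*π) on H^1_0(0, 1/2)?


||u||_L² / ||u'||_L² = sqrt(14)/28 < C_P = 1/(2*π).

u(x) = -1/2·x·(1/2 − x)^2, so u'(x) = (1 - 6*x)*(2*x - 1)/8.
u(x) = -1/2·x·(1/2 − x)^2 vanishes at x = 0 and x = 1/2, so u ∈ H^1_0(0, 1/2). Differentiate via the product rule and integrate the resulting polynomials term by term.
  ∫_0^1/2 u² dx = ∫_0^1/2 (x^6/4 - x^5/2 + 3*x^4/8 - x^3/8 + x^2/64) dx. Term by term:
    ∫_0^1/2 x^6/4 dx = 1/3584;  ∫_0^1/2 -x^5/2 dx = -1/768;  ∫_0^1/2 3*x^4/8 dx = 3/1280;
    ∫_0^1/2 -x^3/8 dx = -1/512;  ∫_0^1/2 x^2/64 dx = 1/1536.
  Sum: 1/3584 − 1/768 + 3/1280 − 1/512 + 1/1536 = 1/53760.
  ∫_0^1/2 (u')² dx = ∫_0^1/2 (9*x^4/4 - 3*x^3 + 11*x^2/8 - x/4 + 1/64) dx. Term by term:
    ∫_0^1/2 9*x^4/4 dx = 9/640;  ∫_0^1/2 -3*x^3 dx = -3/64;  ∫_0^1/2 11*x^2/8 dx = 11/192;
    ∫_0^1/2 -x/4 dx = -1/32;  ∫_0^1/2 1/64 dx = 1/128.
  Sum: 9/640 − 3/64 + 11/192 − 1/32 + 1/128 = 1/960.
∫_0^1/2 u² dx = 1/53760, so ||u||_L² = sqrt(210)/3360.
∫_0^1/2 (u')² dx = 1/960, so ||u'||_L² = sqrt(15)/120.
Ratio ||u||_L² / ||u'||_L² = sqrt(14)/28.
Sharp Poincaré constant on H^1_0(0, 1/2) is C_P = L/π = 1/(2*π), achieved by sin(2*π·x).
A polynomial bump cannot attain the sharp Poincaré constant (only the first sine eigenfunction does), so the ratio is strictly less than C_P, consistent with ||u||_L² ≤ C_P ||u'||_L².


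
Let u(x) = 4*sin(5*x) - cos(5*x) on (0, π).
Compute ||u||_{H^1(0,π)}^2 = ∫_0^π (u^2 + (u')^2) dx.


||u||_{H^1(0,π)}^2 = 221*π

u'(x) = 5*sin(5*x) + 20*cos(5*x).
Expand u² and (u')² and integrate term by term on (0, π), using: for integers n ≥ 1, ∫_0^π sin²(nx) dx = ∫_0^π cos²(nx) dx = π/2; for n ≠ n', ∫_0^π sin(nx)sin(n'x) dx = ∫_0^π cos(nx)cos(n'x) dx = 0; and by product-to-sum, ∫_0^π sin(nx)cos(n'x) dx = ½∫_0^π [sin((n+n')x) + sin((n−n')x)] dx, which is 0 when n+n' is even and 2n/(n²−n'²) when n+n' is odd (it need not vanish on (0, π)).
  u² squared terms: (-1)²·∫cos(5x)² dx = 1·π/2 = π/2;  (4)²·∫sin(5x)² dx = 16·π/2 = 8*π.
  u² cross terms: 2·(-1)·(4)·∫cos(5x)·sin(5x) dx = -8·(0) = 0.
  So ∫_0^π u² dx = π/2 + 8*π + 0 = 17*π/2.
  (u')² squared terms: (5)²·∫sin(5x)² dx = 25·π/2 = 25*π/2;  (20)²·∫cos(5x)² dx = 400·π/2 = 200*π.
  (u')² cross terms: 2·(5)·(20)·∫sin(5x)·cos(5x) dx = 200·(0) = 0.
  So ∫_0^π (u')² dx = 25*π/2 + 200*π + 0 = 425*π/2.
||u||_{H^1}^2 = (17*π/2) + (425*π/2) = 221*π.


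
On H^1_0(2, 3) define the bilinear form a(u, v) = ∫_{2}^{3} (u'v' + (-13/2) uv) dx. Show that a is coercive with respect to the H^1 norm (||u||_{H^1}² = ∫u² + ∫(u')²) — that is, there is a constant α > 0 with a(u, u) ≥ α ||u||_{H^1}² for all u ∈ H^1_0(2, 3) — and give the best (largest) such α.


α = (-13/2 + π^2)/(1 + π^2)

Coercivity of a(·,·) on H^1_0(2, 3) means a(u, u) ≥ α ||u||_{H^1}² for every u ∈ H^1_0.
The interval has length L = 1, and Poincaré/coercivity depend only on L. Here a(u, u) = ∫(u')² + (-13/2)·∫u².
Here c = -13/2 < 0 with |c| < (π/L)² = π^2, so coercivity still holds. The condition a(u,u) ≥ α||u||_{H^1}² reads (1−α)∫(u')² ≥ (α−c)∫u². Any admissible α is ≤ 1 (rapidly oscillating u have ∫u²/∫(u')² → 0), and α = 1 would force 0 ≥ (1−c)∫u², impossible since c < 1; so 1−α > 0. By the sharp Poincaré inequality on H^1_0 of an interval of length L, ∫(u')² ≥ (π/L)²∫u² with equality for the first sine mode sin(π(x−x₀)/L) (x₀ the left endpoint), so the inequality holds for all u iff (1−α)(π/L)² ≥ α − c, i.e. α ≤ ((π/L)² + c)/((π/L)² + 1) = (1 + c(L/π)²)/(1 + (L/π)²). (Direct route, valid since c ≤ 0: Poincaré gives c∫u² ≥ c(L/π)²∫(u')², so a(u,u) ≥ (1 + c(L/π)²)∫(u')², while ||u||_{H^1}² ≤ (1 + (L/π)²)∫(u')²; dividing yields the same α.) With (π/L)² = π^2 and c = -13/2, the largest admissible constant is α = ((π/L)² + c)/((π/L)² + 1).
Simplifying, α = (-13/2 + π^2)/(1 + π^2).


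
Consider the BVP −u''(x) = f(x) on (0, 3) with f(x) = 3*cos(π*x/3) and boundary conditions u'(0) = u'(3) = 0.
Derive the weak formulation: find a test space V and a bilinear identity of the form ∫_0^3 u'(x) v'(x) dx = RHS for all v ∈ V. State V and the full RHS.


V = H^1(0, 3) (no boundary constraint on v; u is determined up to an additive constant); weak form: ∫_0^3 u'v' dx = ∫_0^3 (3*cos(π*x/3)) v dx for all v ∈ V.

Multiply both sides by a test function v and integrate from 0 to 3:
  ∫_0^3 −u''(x) v(x) dx = ∫_0^3 f(x) v(x) dx.
Integrate the LHS by parts once:
  ∫_0^3 −u'' v dx = −[u'(x) v(x)]_0^3 + ∫_0^3 u'(x) v'(x) dx.
Thus ∫_0^3 u'(x) v'(x) dx = ∫_0^3 f(x) v(x) dx + [u'(x) v(x)]_0^3.
Choose V so that boundary terms are either known or forced to vanish.
u has homogeneous Neumann: u'(0) = u'(3) = 0. So [u' v]_0^3 = 0·v(3) − 0·v(0) = 0 for any v; take V = H^1(0, 3).
Weak formulation: find u (satisfying any essential BC) such that ∫_0^3 u'(x) v'(x) dx = ∫_0^3 f v dx for all v ∈ V (homogeneous Neumann, so boundary terms vanish).
Substituting f(x) = 3*cos(π*x/3), the right-hand side is ∫_0^3 (3*cos(π*x/3)) v dx.
Compatibility check (pure Neumann): taking v ≡ 1 ∈ V gives 0 = ∫_0^3 f dx + (0) − (0), i.e. ∫_0^3 f dx must equal u'(0) − u'(3) = 0. Indeed ∫_0^3 (3*cos(π*x/3)) dx = 0, so the data are compatible. The solution is then unique only up to an additive constant (fix it e.g. by requiring ∫_0^3 u dx = 0).


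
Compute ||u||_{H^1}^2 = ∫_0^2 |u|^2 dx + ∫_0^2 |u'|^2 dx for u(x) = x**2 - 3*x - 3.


||u||_{H^1}^2 = 736/15

The H^1 norm (squared) on an interval (0, L) is
  ||u||_{H^1}^2 = ∫_0^L u(x)^2 dx + ∫_0^L u'(x)^2 dx.
Compute u'(x) = 2*x - 3.
Then u(x)^2 = x**4 - 6*x**3 + 3*x**2 + 18*x + 9 and u'(x)^2 = 4*x**2 - 12*x + 9.
Integrate each monomial from 0 to 2 using ∫_0^2 c·x^n dx = c·2^(n+1)/(n+1):
  ∫_0^2 u(x)^2 dx = ∫_0^2 (x^4 - 6*x^3 + 3*x^2 + 18*x + 9) dx. Term by term:
    ∫_0^2 x^4 dx = 32/5;  ∫_0^2 -6*x^3 dx = -24;  ∫_0^2 3*x^2 dx = 8;
    ∫_0^2 18*x dx = 36;  ∫_0^2 9 dx = 18.
  Sum: 32/5 − 24 + 8 + 36 + 18 = 222/5.
  ∫_0^2 u'(x)^2 dx = ∫_0^2 (4*x^2 - 12*x + 9) dx. Term by term:
    ∫_0^2 4*x^2 dx = 32/3;  ∫_0^2 -12*x dx = -24;  ∫_0^2 9 dx = 18.
  Sum: 32/3 − 24 + 18 = 14/3.
Adding: ||u||_{H^1}^2 = 222/5 + 14/3 = 736/15.


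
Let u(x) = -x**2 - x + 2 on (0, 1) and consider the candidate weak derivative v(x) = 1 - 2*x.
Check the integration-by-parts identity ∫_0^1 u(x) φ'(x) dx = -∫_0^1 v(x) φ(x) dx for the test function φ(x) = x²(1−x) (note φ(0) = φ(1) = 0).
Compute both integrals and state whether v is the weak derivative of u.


LHS = 11/60, RHS = 1/60. No, v is not the weak derivative of u.

u(x) = -x**2 - x + 2, classical derivative u'(x) = -2*x - 1.
φ(x) = x²(1−x), so φ'(x) = x*(2 - 3*x).
Note φ(0) = φ(1) = 0, so the boundary term u·φ vanishes.
LHS = ∫_0^1 u(x) φ'(x) dx = ∫_0^1 (3*x^4 + x^3 - 8*x^2 + 4*x) dx. Term by term:
  ∫_0^1 3*x^4 dx = 3/5;  ∫_0^1 x^3 dx = 1/4;  ∫_0^1 -8*x^2 dx = -8/3;
  ∫_0^1 4*x dx = 2.
Sum: 3/5 + 1/4 − 8/3 + 2 = 11/60.
So LHS = 11/60.
∫_0^1 v(x) φ(x) dx = ∫_0^1 (2*x^4 - 3*x^3 + x^2) dx. Term by term:
  ∫_0^1 2*x^4 dx = 2/5;  ∫_0^1 -3*x^3 dx = -3/4;  ∫_0^1 x^2 dx = 1/3.
Sum: 2/5 − 3/4 + 1/3 = -1/60.
So RHS = -∫_0^1 v(x) φ(x) dx = 1/60.
LHS − RHS = 1/6 ≠ 0, so the identity fails.
(For a valid weak derivative the identity must hold for EVERY test function, in particular this one. The failure shows v is NOT the weak derivative of u.)
Correct weak derivative would be u'(x) = -2*x - 1.


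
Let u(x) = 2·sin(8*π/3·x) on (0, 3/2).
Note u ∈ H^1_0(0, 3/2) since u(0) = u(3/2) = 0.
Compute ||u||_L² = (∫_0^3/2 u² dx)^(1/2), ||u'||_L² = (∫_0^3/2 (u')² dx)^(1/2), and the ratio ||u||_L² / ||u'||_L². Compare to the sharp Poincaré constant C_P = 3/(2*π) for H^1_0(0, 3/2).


||u||_L² / ||u'||_L² = 3/(8*π) < C_P = 3/(2*π).

u(x) = 2·sin(8*π/3·x), so u'(x) = 16*π*cos(8*π*x/3)/3.
Writing u(x) = A·sin(kπx/L) with A = 2 and k = 4, use ∫_0^L sin²(kπx/L) dx = L/2 and ∫_0^L cos²(kπx/L) dx = L/2.
u² = 4·sin²(8*π/3·x) and (u')² = 256*π^2/9·cos²(8*π/3·x), and each of sin², cos² integrates to L/2 = 3/4 over (0, 3/2).
∫_0^3/2 u² dx = 3, so ||u||_L² = sqrt(3).
∫_0^3/2 (u')² dx = 64*π^2/3, so ||u'||_L² = 8*sqrt(3)*π/3.
Ratio ||u||_L² / ||u'||_L² = 3/(8*π).
Sharp Poincaré constant on H^1_0(0, 3/2) is C_P = L/π = 3/(2*π), achieved by sin(2*π/3·x).
This is the k = 4 harmonic; the ratio L/(kπ) is strictly less than C_P = L/π, consistent with the sharp inequality ||u||_L² ≤ C_P ||u'||_L².


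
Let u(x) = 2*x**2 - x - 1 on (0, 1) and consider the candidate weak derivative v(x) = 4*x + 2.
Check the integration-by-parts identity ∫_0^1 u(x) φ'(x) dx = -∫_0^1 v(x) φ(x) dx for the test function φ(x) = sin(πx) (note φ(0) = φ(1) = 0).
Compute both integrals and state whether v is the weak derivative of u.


LHS = -2/π, RHS = -8/π. No, v is not the weak derivative of u.

u(x) = 2*x**2 - x - 1, classical derivative u'(x) = 4*x - 1.
φ(x) = sin(πx), so φ'(x) = π*cos(π*x).
Note φ(0) = φ(1) = 0, so the boundary term u·φ vanishes.
LHS = ∫_0^1 u(x) φ'(x) dx = ∫_0^1 (2*π*x^2*cos(π*x) - π*x*cos(π*x) - π*cos(π*x)) dx. Term by term:
  ∫_0^1 -π*cos(π*x) dx = 0;  ∫_0^1 -π*x*cos(π*x) dx = 2/π;  ∫_0^1 2*π*x^2*cos(π*x) dx = -4/π.
Sum: 0 + 2/π − 4/π = -2/π.
So LHS = -2/π.
∫_0^1 v(x) φ(x) dx = ∫_0^1 (4*x*sin(π*x) + 2*sin(π*x)) dx. Term by term:
  ∫_0^1 2*sin(π*x) dx = 4/π;  ∫_0^1 4*x*sin(π*x) dx = 4/π.
Sum: 4/π + 4/π = 8/π.
So RHS = -∫_0^1 v(x) φ(x) dx = -8/π.
LHS − RHS = 6/π ≠ 0, so the identity fails.
(For a valid weak derivative the identity must hold for EVERY test function, in particular this one. The failure shows v is NOT the weak derivative of u.)
Correct weak derivative would be u'(x) = 4*x - 1.


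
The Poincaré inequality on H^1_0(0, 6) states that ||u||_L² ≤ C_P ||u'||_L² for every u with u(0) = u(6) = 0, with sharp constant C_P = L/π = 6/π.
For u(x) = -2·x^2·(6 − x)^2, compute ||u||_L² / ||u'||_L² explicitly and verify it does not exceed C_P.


||u||_L² / ||u'||_L² = sqrt(3) < C_P = 6/π.

u(x) = -2·x^2·(6 − x)^2, so u'(x) = 8*x*(-x^2 + 9*x - 18).
u(x) = -2·x^2·(6 − x)^2 vanishes at x = 0 and x = 6, so u ∈ H^1_0(0, 6). Differentiate via the product rule and integrate the resulting polynomials term by term.
  ∫_0^6 u² dx = ∫_0^6 (4*x^8 - 96*x^7 + 864*x^6 - 3456*x^5 + 5184*x^4) dx. Term by term:
    ∫_0^6 4*x^8 dx = 4478976;  ∫_0^6 -96*x^7 dx = -20155392;  ∫_0^6 864*x^6 dx = 241864704/7;
    ∫_0^6 -3456*x^5 dx = -26873856;  ∫_0^6 5184*x^4 dx = 40310784/5.
  Sum: 4478976 − 20155392 + 241864704/7 − 26873856 + 40310784/5 = 2239488/35.
  ∫_0^6 (u')² dx = ∫_0^6 (64*x^6 - 1152*x^5 + 7488*x^4 - 20736*x^3 + 20736*x^2) dx. Term by term:
    ∫_0^6 64*x^6 dx = 17915904/7;  ∫_0^6 -1152*x^5 dx = -8957952;  ∫_0^6 7488*x^4 dx = 58226688/5;
    ∫_0^6 -20736*x^3 dx = -6718464;  ∫_0^6 20736*x^2 dx = 1492992.
  Sum: 17915904/7 − 8957952 + 58226688/5 − 6718464 + 1492992 = 746496/35.
∫_0^6 u² dx = 2239488/35, so ||u||_L² = 864*sqrt(105)/35.
∫_0^6 (u')² dx = 746496/35, so ||u'||_L² = 864*sqrt(35)/35.
Ratio ||u||_L² / ||u'||_L² = sqrt(3).
Sharp Poincaré constant on H^1_0(0, 6) is C_P = L/π = 6/π, achieved by sin(π/6·x).
A polynomial bump cannot attain the sharp Poincaré constant (only the first sine eigenfunction does), so the ratio is strictly less than C_P, consistent with ||u||_L² ≤ C_P ||u'||_L².


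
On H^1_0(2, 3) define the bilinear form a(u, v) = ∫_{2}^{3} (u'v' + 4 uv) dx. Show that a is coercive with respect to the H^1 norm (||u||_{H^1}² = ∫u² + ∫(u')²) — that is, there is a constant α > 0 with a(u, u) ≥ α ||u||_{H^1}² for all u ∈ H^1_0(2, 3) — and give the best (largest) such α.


α = 1

Coercivity of a(·,·) on H^1_0(2, 3) means a(u, u) ≥ α ||u||_{H^1}² for every u ∈ H^1_0.
The interval has length L = 1, and Poincaré/coercivity depend only on L. Here a(u, u) = ∫(u')² + (4)·∫u².
Here c = 4 ≥ 1, so a(u,u) = ∫(u')² + c∫u² ≥ ∫(u')² + ∫u² = ||u||_{H^1}², i.e. α = 1 works. No larger α is possible: a(u,u) ≥ α||u||_{H^1}² means (1−α)∫(u')² ≥ (α−c)∫u², and for the modes u_n = sin(nπ(x−x₀)/L) (x₀ the left endpoint) one has ∫u_n²/∫(u_n')² = (L/(nπ))² → 0, so a(u_n,u_n)/||u_n||_{H^1}² → 1. Hence the optimal constant is α = 1.
Therefore α = 1.


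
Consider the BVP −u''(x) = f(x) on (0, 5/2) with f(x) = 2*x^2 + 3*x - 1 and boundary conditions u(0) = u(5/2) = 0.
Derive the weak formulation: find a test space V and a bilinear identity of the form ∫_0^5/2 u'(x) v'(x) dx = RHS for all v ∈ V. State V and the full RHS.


V = H^1_0(0, 5/2) (so v(0) = v(5/2) = 0); weak form: ∫_0^5/2 u'v' dx = ∫_0^5/2 (2*x^2 + 3*x - 1) v dx for all v ∈ V.

Multiply both sides by a test function v and integrate from 0 to 5/2:
  ∫_0^5/2 −u''(x) v(x) dx = ∫_0^5/2 f(x) v(x) dx.
Integrate the LHS by parts once:
  ∫_0^5/2 −u'' v dx = −[u'(x) v(x)]_0^5/2 + ∫_0^5/2 u'(x) v'(x) dx.
Thus ∫_0^5/2 u'(x) v'(x) dx = ∫_0^5/2 f(x) v(x) dx + [u'(x) v(x)]_0^5/2.
Choose V so that boundary terms are either known or forced to vanish.
u is Dirichlet: u(0) = u(5/2) = 0. Let V = H^1_0(0, 5/2); then v(0) = v(5/2) = 0, and [u' v]_0^5/2 = 0.
Weak formulation: find u (satisfying any essential BC) such that ∫_0^5/2 u'(x) v'(x) dx = ∫_0^5/2 f v dx for all v ∈ V.
Substituting f(x) = 2*x^2 + 3*x - 1, the right-hand side is ∫_0^5/2 (2*x^2 + 3*x - 1) v dx.


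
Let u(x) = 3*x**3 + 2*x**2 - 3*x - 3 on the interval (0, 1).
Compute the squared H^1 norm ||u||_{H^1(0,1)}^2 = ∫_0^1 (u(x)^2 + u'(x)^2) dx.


||u||_{H^1}^2 = 5989/210

The H^1 norm (squared) on an interval (0, L) is
  ||u||_{H^1}^2 = ∫_0^L u(x)^2 dx + ∫_0^L u'(x)^2 dx.
Compute u'(x) = 9*x**2 + 4*x - 3.
Then u(x)^2 = 9*x**6 + 12*x**5 - 14*x**4 - 30*x**3 - 3*x**2 + 18*x + 9 and u'(x)^2 = 81*x**4 + 72*x**3 - 38*x**2 - 24*x + 9.
Integrate each monomial from 0 to 1 using ∫_0^1 c·x^n dx = c·1^(n+1)/(n+1):
  ∫_0^1 u(x)^2 dx = ∫_0^1 (9*x^6 + 12*x^5 - 14*x^4 - 30*x^3 - 3*x^2 + 18*x + 9) dx. Term by term:
    ∫_0^1 9*x^6 dx = 9/7;  ∫_0^1 12*x^5 dx = 2;  ∫_0^1 -14*x^4 dx = -14/5;
    ∫_0^1 -30*x^3 dx = -15/2;  ∫_0^1 -3*x^2 dx = -1;  ∫_0^1 18*x dx = 9;
    ∫_0^1 9 dx = 9.
  Sum: 9/7 + 2 − 14/5 − 15/2 − 1 + 9 + 9 = 699/70.
  ∫_0^1 u'(x)^2 dx = ∫_0^1 (81*x^4 + 72*x^3 - 38*x^2 - 24*x + 9) dx. Term by term:
    ∫_0^1 81*x^4 dx = 81/5;  ∫_0^1 72*x^3 dx = 18;  ∫_0^1 -38*x^2 dx = -38/3;
    ∫_0^1 -24*x dx = -12;  ∫_0^1 9 dx = 9.
  Sum: 81/5 + 18 − 38/3 − 12 + 9 = 278/15.
Adding: ||u||_{H^1}^2 = 699/70 + 278/15 = 5989/210.


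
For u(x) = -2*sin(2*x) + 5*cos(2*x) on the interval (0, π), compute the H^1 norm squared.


||u||_{H^1(0,π)}^2 = 145*π/2

u'(x) = -10*sin(2*x) - 4*cos(2*x).
Expand u² and (u')² and integrate term by term on (0, π), using: for integers n ≥ 1, ∫_0^π sin²(nx) dx = ∫_0^π cos²(nx) dx = π/2; for n ≠ n', ∫_0^π sin(nx)sin(n'x) dx = ∫_0^π cos(nx)cos(n'x) dx = 0; and by product-to-sum, ∫_0^π sin(nx)cos(n'x) dx = ½∫_0^π [sin((n+n')x) + sin((n−n')x)] dx, which is 0 when n+n' is even and 2n/(n²−n'²) when n+n' is odd (it need not vanish on (0, π)).
  u² squared terms: (-2)²·∫sin(2x)² dx = 4·π/2 = 2*π;  (5)²·∫cos(2x)² dx = 25·π/2 = 25*π/2.
  u² cross terms: 2·(-2)·(5)·∫sin(2x)·cos(2x) dx = -20·(0) = 0.
  So ∫_0^π u² dx = 2*π + 25*π/2 + 0 = 29*π/2.
  (u')² squared terms: (-10)²·∫sin(2x)² dx = 100·π/2 = 50*π;  (-4)²·∫cos(2x)² dx = 16·π/2 = 8*π.
  (u')² cross terms: 2·(-10)·(-4)·∫sin(2x)·cos(2x) dx = 80·(0) = 0.
  So ∫_0^π (u')² dx = 50*π + 8*π + 0 = 58*π.
||u||_{H^1}^2 = (29*π/2) + (58*π) = 145*π/2.


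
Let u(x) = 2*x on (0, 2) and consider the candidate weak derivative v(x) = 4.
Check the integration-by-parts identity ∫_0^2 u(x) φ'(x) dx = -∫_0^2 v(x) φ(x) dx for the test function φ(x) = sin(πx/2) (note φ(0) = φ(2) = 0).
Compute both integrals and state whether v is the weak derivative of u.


LHS = -8/π, RHS = -16/π. No, v is not the weak derivative of u.

u(x) = 2*x, classical derivative u'(x) = 2.
φ(x) = sin(πx/2), so φ'(x) = π*cos(π*x/2)/2.
Note φ(0) = φ(2) = 0, so the boundary term u·φ vanishes.
LHS = ∫_0^2 u(x) φ'(x) dx = ∫_0^2 (π*x*cos(π*x/2)) dx. Term by term:
  ∫_0^2 π*x*cos(π*x/2) dx = -8/π.
So LHS = -8/π.
∫_0^2 v(x) φ(x) dx = ∫_0^2 (4*sin(π*x/2)) dx. Term by term:
  ∫_0^2 4*sin(π*x/2) dx = 16/π.
So RHS = -∫_0^2 v(x) φ(x) dx = -16/π.
LHS − RHS = 8/π ≠ 0, so the identity fails.
(For a valid weak derivative the identity must hold for EVERY test function, in particular this one. The failure shows v is NOT the weak derivative of u.)
Correct weak derivative would be u'(x) = 2.


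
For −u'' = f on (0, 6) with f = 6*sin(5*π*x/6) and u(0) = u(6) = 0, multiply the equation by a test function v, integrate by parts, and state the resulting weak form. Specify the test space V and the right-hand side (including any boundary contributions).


V = H^1_0(0, 6) (so v(0) = v(6) = 0); weak form: ∫_0^6 u'v' dx = ∫_0^6 (6*sin(5*π*x/6)) v dx for all v ∈ V.

Multiply both sides by a test function v and integrate from 0 to 6:
  ∫_0^6 −u''(x) v(x) dx = ∫_0^6 f(x) v(x) dx.
Integrate the LHS by parts once:
  ∫_0^6 −u'' v dx = −[u'(x) v(x)]_0^6 + ∫_0^6 u'(x) v'(x) dx.
Thus ∫_0^6 u'(x) v'(x) dx = ∫_0^6 f(x) v(x) dx + [u'(x) v(x)]_0^6.
Choose V so that boundary terms are either known or forced to vanish.
u is Dirichlet: u(0) = u(6) = 0. Let V = H^1_0(0, 6); then v(0) = v(6) = 0, and [u' v]_0^6 = 0.
Weak formulation: find u (satisfying any essential BC) such that ∫_0^6 u'(x) v'(x) dx = ∫_0^6 f v dx for all v ∈ V.
Substituting f(x) = 6*sin(5*π*x/6), the right-hand side is ∫_0^6 (6*sin(5*π*x/6)) v dx.


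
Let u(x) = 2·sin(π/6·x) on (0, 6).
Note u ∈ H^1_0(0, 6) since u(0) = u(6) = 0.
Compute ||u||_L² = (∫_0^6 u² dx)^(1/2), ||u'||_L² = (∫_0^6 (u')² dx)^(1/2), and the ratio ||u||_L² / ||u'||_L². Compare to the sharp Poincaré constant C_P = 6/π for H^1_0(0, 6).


||u||_L² / ||u'||_L² = 6/π = C_P.

u(x) = 2·sin(π/6·x), so u'(x) = π*cos(π*x/6)/3.
Writing u(x) = A·sin(kπx/L) with A = 2 and k = 1, use ∫_0^L sin²(kπx/L) dx = L/2 and ∫_0^L cos²(kπx/L) dx = L/2.
u² = 4·sin²(π/6·x) and (u')² = π^2/9·cos²(π/6·x), and each of sin², cos² integrates to L/2 = 3 over (0, 6).
∫_0^6 u² dx = 12, so ||u||_L² = 2*sqrt(3).
∫_0^6 (u')² dx = π^2/3, so ||u'||_L² = sqrt(3)*π/3.
Ratio ||u||_L² / ||u'||_L² = 6/π.
Sharp Poincaré constant on H^1_0(0, 6) is C_P = L/π = 6/π, achieved by sin(π/6·x).
This is the k = 1 eigenfunction (up to amplitude), so the ratio equals the sharp Poincaré constant exactly.


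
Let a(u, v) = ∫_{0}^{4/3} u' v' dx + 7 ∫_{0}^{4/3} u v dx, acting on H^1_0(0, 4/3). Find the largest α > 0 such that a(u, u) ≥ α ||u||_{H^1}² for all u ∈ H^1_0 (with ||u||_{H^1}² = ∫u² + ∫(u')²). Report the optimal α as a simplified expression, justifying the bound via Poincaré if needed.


α = 1

Coercivity of a(·,·) on H^1_0(0, 4/3) means a(u, u) ≥ α ||u||_{H^1}² for every u ∈ H^1_0.
The interval has length L = 4/3, and Poincaré/coercivity depend only on L. Here a(u, u) = ∫(u')² + (7)·∫u².
Here c = 7 ≥ 1, so a(u,u) = ∫(u')² + c∫u² ≥ ∫(u')² + ∫u² = ||u||_{H^1}², i.e. α = 1 works. No larger α is possible: a(u,u) ≥ α||u||_{H^1}² means (1−α)∫(u')² ≥ (α−c)∫u², and for the modes u_n = sin(nπ(x−x₀)/L) (x₀ the left endpoint) one has ∫u_n²/∫(u_n')² = (L/(nπ))² → 0, so a(u_n,u_n)/||u_n||_{H^1}² → 1. Hence the optimal constant is α = 1.
Therefore α = 1.


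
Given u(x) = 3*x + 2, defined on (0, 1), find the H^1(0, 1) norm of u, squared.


||u||_{H^1}^2 = 22

The H^1 norm (squared) on an interval (0, L) is
  ||u||_{H^1}^2 = ∫_0^L u(x)^2 dx + ∫_0^L u'(x)^2 dx.
Compute u'(x) = 3.
Then u(x)^2 = 9*x**2 + 12*x + 4 and u'(x)^2 = 9.
Integrate each monomial from 0 to 1 using ∫_0^1 c·x^n dx = c·1^(n+1)/(n+1):
  ∫_0^1 u(x)^2 dx = ∫_0^1 (9*x^2 + 12*x + 4) dx. Term by term:
    ∫_0^1 9*x^2 dx = 3;  ∫_0^1 12*x dx = 6;  ∫_0^1 4 dx = 4.
  Sum: 3 + 6 + 4 = 13.
  ∫_0^1 u'(x)^2 dx = ∫_0^1 (9) dx. Term by term:
    ∫_0^1 9 dx = 9.
Adding: ||u||_{H^1}^2 = 13 + 9 = 22.


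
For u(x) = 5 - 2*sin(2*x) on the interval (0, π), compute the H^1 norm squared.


||u||_{H^1(0,π)}^2 = 35*π

u'(x) = -4*cos(2*x).
Expand u² and (u')² and integrate term by term on (0, π), using: for integers n ≥ 1, ∫_0^π sin²(nx) dx = ∫_0^π cos²(nx) dx = π/2; for n ≠ n', ∫_0^π sin(nx)sin(n'x) dx = ∫_0^π cos(nx)cos(n'x) dx = 0; and by product-to-sum, ∫_0^π sin(nx)cos(n'x) dx = ½∫_0^π [sin((n+n')x) + sin((n−n')x)] dx, which is 0 when n+n' is even and 2n/(n²−n'²) when n+n' is odd (it need not vanish on (0, π)). For the constant mode: ∫_0^π 1 dx = π, ∫_0^π cos(nx) dx = 0, ∫_0^π sin(nx) dx = (1−(−1)^n)/n.
  u² squared terms: (5)²·∫1 dx = 25·π = 25*π;  (-2)²·∫sin(2x)² dx = 4·π/2 = 2*π.
  u² cross terms: 2·(5)·(-2)·∫1·sin(2x) dx = -20·(0) = 0.
  So ∫_0^π u² dx = 25*π + 2*π + 0 = 27*π.
  (u')² squared terms: (-4)²·∫cos(2x)² dx = 16·π/2 = 8*π.
  So ∫_0^π (u')² dx = 8*π.
||u||_{H^1}^2 = (27*π) + (8*π) = 35*π.


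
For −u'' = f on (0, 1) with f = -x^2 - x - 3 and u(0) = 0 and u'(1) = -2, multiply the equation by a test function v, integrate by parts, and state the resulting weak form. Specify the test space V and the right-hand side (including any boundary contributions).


V = {v ∈ H^1(0, 1) : v(0) = 0} (test functions vanish at x = 0 where u is specified); weak form: ∫_0^1 u'v' dx = ∫_0^1 (-x^2 - x - 3) v dx − 2·v(1) for all v ∈ V.

Multiply both sides by a test function v and integrate from 0 to 1:
  ∫_0^1 −u''(x) v(x) dx = ∫_0^1 f(x) v(x) dx.
Integrate the LHS by parts once:
  ∫_0^1 −u'' v dx = −[u'(x) v(x)]_0^1 + ∫_0^1 u'(x) v'(x) dx.
Thus ∫_0^1 u'(x) v'(x) dx = ∫_0^1 f(x) v(x) dx + [u'(x) v(x)]_0^1.
Choose V so that boundary terms are either known or forced to vanish.
Mixed BC: u(0) = 0 (Dirichlet) and u'(1) = -2 (Neumann). Define V = {v ∈ H^1(0, 1) : v(0) = 0}. Then [u' v]_0^1 = u'(1)·v(1) − u'(0)·0 = − 2·v(1).
Weak formulation: find u (satisfying any essential BC) such that ∫_0^1 u'(x) v'(x) dx = ∫_0^1 f v dx − 2·v(1) for all v ∈ V (Dirichlet at 0 absorbed into V; Neumann datum at x = 1 contributes the boundary term).
Substituting f(x) = -x^2 - x - 3, the right-hand side is ∫_0^1 (-x^2 - x - 3) v dx − 2·v(1).


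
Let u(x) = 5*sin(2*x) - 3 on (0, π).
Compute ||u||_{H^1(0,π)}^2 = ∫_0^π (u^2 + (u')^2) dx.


||u||_{H^1(0,π)}^2 = 143*π/2

u'(x) = 10*cos(2*x).
Expand u² and (u')² and integrate term by term on (0, π), using: for integers n ≥ 1, ∫_0^π sin²(nx) dx = ∫_0^π cos²(nx) dx = π/2; for n ≠ n', ∫_0^π sin(nx)sin(n'x) dx = ∫_0^π cos(nx)cos(n'x) dx = 0; and by product-to-sum, ∫_0^π sin(nx)cos(n'x) dx = ½∫_0^π [sin((n+n')x) + sin((n−n')x)] dx, which is 0 when n+n' is even and 2n/(n²−n'²) when n+n' is odd (it need not vanish on (0, π)). For the constant mode: ∫_0^π 1 dx = π, ∫_0^π cos(nx) dx = 0, ∫_0^π sin(nx) dx = (1−(−1)^n)/n.
  u² squared terms: (-3)²·∫1 dx = 9·π = 9*π;  (5)²·∫sin(2x)² dx = 25·π/2 = 25*π/2.
  u² cross terms: 2·(-3)·(5)·∫1·sin(2x) dx = -30·(0) = 0.
  So ∫_0^π u² dx = 9*π + 25*π/2 + 0 = 43*π/2.
  (u')² squared terms: (10)²·∫cos(2x)² dx = 100·π/2 = 50*π.
  So ∫_0^π (u')² dx = 50*π.
||u||_{H^1}^2 = (43*π/2) + (50*π) = 143*π/2.


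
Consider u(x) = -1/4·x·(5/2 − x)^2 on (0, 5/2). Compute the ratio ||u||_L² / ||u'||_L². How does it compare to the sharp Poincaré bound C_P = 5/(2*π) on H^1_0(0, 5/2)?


||u||_L² / ||u'||_L² = 5*sqrt(14)/28 < C_P = 5/(2*π).

u(x) = -1/4·x·(5/2 − x)^2, so u'(x) = (5 - 6*x)*(2*x - 5)/16.
u(x) = -1/4·x·(5/2 − x)^2 vanishes at x = 0 and x = 5/2, so u ∈ H^1_0(0, 5/2). Differentiate via the product rule and integrate the resulting polynomials term by term.
  ∫_0^5/2 u² dx = ∫_0^5/2 (x^6/16 - 5*x^5/8 + 75*x^4/32 - 125*x^3/32 + 625*x^2/256) dx. Term by term:
    ∫_0^5/2 x^6/16 dx = 78125/14336;  ∫_0^5/2 -5*x^5/8 dx = -78125/3072;  ∫_0^5/2 75*x^4/32 dx = 46875/1024;
    ∫_0^5/2 -125*x^3/32 dx = -78125/2048;  ∫_0^5/2 625*x^2/256 dx = 78125/6144.
  Sum: 78125/14336 − 78125/3072 + 46875/1024 − 78125/2048 + 78125/6144 = 15625/43008.
  ∫_0^5/2 (u')² dx = ∫_0^5/2 (9*x^4/16 - 15*x^3/4 + 275*x^2/32 - 125*x/16 + 625/256) dx. Term by term:
    ∫_0^5/2 9*x^4/16 dx = 5625/512;  ∫_0^5/2 -15*x^3/4 dx = -9375/256;  ∫_0^5/2 275*x^2/32 dx = 34375/768;
    ∫_0^5/2 -125*x/16 dx = -3125/128;  ∫_0^5/2 625/256 dx = 3125/512.
  Sum: 5625/512 − 9375/256 + 34375/768 − 3125/128 + 3125/512 = 625/768.
∫_0^5/2 u² dx = 15625/43008, so ||u||_L² = 125*sqrt(42)/1344.
∫_0^5/2 (u')² dx = 625/768, so ||u'||_L² = 25*sqrt(3)/48.
Ratio ||u||_L² / ||u'||_L² = 5*sqrt(14)/28.
Sharp Poincaré constant on H^1_0(0, 5/2) is C_P = L/π = 5/(2*π), achieved by sin(2*π/5·x).
A polynomial bump cannot attain the sharp Poincaré constant (only the first sine eigenfunction does), so the ratio is strictly less than C_P, consistent with ||u||_L² ≤ C_P ||u'||_L².


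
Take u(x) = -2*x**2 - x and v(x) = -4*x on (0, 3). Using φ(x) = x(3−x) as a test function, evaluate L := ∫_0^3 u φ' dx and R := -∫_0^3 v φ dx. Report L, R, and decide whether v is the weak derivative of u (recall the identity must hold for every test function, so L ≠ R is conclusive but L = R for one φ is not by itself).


LHS = 63/2, RHS = 27. No, v is not the weak derivative of u.

u(x) = -2*x**2 - x, classical derivative u'(x) = -4*x - 1.
φ(x) = x(3−x), so φ'(x) = 3 - 2*x.
Note φ(0) = φ(3) = 0, so the boundary term u·φ vanishes.
LHS = ∫_0^3 u(x) φ'(x) dx = ∫_0^3 (4*x^3 - 4*x^2 - 3*x) dx. Term by term:
  ∫_0^3 4*x^3 dx = 81;  ∫_0^3 -4*x^2 dx = -36;  ∫_0^3 -3*x dx = -27/2.
Sum: 81 − 36 − 27/2 = 63/2.
So LHS = 63/2.
∫_0^3 v(x) φ(x) dx = ∫_0^3 (4*x^3 - 12*x^2) dx. Term by term:
  ∫_0^3 4*x^3 dx = 81;  ∫_0^3 -12*x^2 dx = -108.
Sum: 81 − 108 = -27.
So RHS = -∫_0^3 v(x) φ(x) dx = 27.
LHS − RHS = 9/2 ≠ 0, so the identity fails.
(For a valid weak derivative the identity must hold for EVERY test function, in particular this one. The failure shows v is NOT the weak derivative of u.)
Correct weak derivative would be u'(x) = -4*x - 1.


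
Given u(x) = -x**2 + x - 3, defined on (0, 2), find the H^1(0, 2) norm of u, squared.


||u||_{H^1}^2 = 416/15

The H^1 norm (squared) on an interval (0, L) is
  ||u||_{H^1}^2 = ∫_0^L u(x)^2 dx + ∫_0^L u'(x)^2 dx.
Compute u'(x) = 1 - 2*x.
Then u(x)^2 = x**4 - 2*x**3 + 7*x**2 - 6*x + 9 and u'(x)^2 = 4*x**2 - 4*x + 1.
Integrate each monomial from 0 to 2 using ∫_0^2 c·x^n dx = c·2^(n+1)/(n+1):
  ∫_0^2 u(x)^2 dx = ∫_0^2 (x^4 - 2*x^3 + 7*x^2 - 6*x + 9) dx. Term by term:
    ∫_0^2 x^4 dx = 32/5;  ∫_0^2 -2*x^3 dx = -8;  ∫_0^2 7*x^2 dx = 56/3;
    ∫_0^2 -6*x dx = -12;  ∫_0^2 9 dx = 18.
  Sum: 32/5 − 8 + 56/3 − 12 + 18 = 346/15.
  ∫_0^2 u'(x)^2 dx = ∫_0^2 (4*x^2 - 4*x + 1) dx. Term by term:
    ∫_0^2 4*x^2 dx = 32/3;  ∫_0^2 -4*x dx = -8;  ∫_0^2 1 dx = 2.
  Sum: 32/3 − 8 + 2 = 14/3.
Adding: ||u||_{H^1}^2 = 346/15 + 14/3 = 416/15.


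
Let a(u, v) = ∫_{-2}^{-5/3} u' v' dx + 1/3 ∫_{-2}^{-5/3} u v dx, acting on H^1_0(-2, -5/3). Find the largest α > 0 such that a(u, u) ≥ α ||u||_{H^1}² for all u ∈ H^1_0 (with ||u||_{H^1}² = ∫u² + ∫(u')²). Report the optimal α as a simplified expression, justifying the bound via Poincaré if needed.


α = (1 + 27*π^2)/(3*(1 + 9*π^2))

Coercivity of a(·,·) on H^1_0(-2, -5/3) means a(u, u) ≥ α ||u||_{H^1}² for every u ∈ H^1_0.
The interval has length L = 1/3, and Poincaré/coercivity depend only on L. Here a(u, u) = ∫(u')² + (1/3)·∫u².
Here 0 < c = 1/3 < 1. The condition a(u,u) ≥ α||u||_{H^1}² reads (1−α)∫(u')² ≥ (α−c)∫u². Any admissible α is ≤ 1 (rapidly oscillating u have ∫u²/∫(u')² → 0), and α = 1 would force 0 ≥ (1−c)∫u², impossible since c < 1; so 1−α > 0. By the sharp Poincaré inequality on H^1_0 of an interval of length L, ∫(u')² ≥ (π/L)²∫u² with equality for the first sine mode sin(π(x−x₀)/L) (x₀ the left endpoint), so the inequality holds for all u iff (1−α)(π/L)² ≥ α − c, i.e. α ≤ ((π/L)² + c)/((π/L)² + 1) = (1 + c(L/π)²)/(1 + (L/π)²). With (π/L)² = 9*π^2 and c = 1/3, the largest admissible constant is α = ((π/L)² + c)/((π/L)² + 1).
Simplifying, α = (1 + 27*π^2)/(3*(1 + 9*π^2)).


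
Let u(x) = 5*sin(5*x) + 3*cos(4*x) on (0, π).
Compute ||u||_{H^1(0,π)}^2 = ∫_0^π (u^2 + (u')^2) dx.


||u||_{H^1(0,π)}^2 = 1700/3 + 803*π/2

u'(x) = -12*sin(4*x) + 25*cos(5*x).
Expand u² and (u')² and integrate term by term on (0, π), using: for integers n ≥ 1, ∫_0^π sin²(nx) dx = ∫_0^π cos²(nx) dx = π/2; for n ≠ n', ∫_0^π sin(nx)sin(n'x) dx = ∫_0^π cos(nx)cos(n'x) dx = 0; and by product-to-sum, ∫_0^π sin(nx)cos(n'x) dx = ½∫_0^π [sin((n+n')x) + sin((n−n')x)] dx, which is 0 when n+n' is even and 2n/(n²−n'²) when n+n' is odd (it need not vanish on (0, π)).
  u² squared terms: (3)²·∫cos(4x)² dx = 9·π/2 = 9*π/2;  (5)²·∫sin(5x)² dx = 25·π/2 = 25*π/2.
  u² cross terms: 2·(3)·(5)·∫cos(4x)·sin(5x) dx = 30·(10/9) = 100/3.
  So ∫_0^π u² dx = 9*π/2 + 25*π/2 + 100/3 = 100/3 + 17*π.
  (u')² squared terms: (-12)²·∫sin(4x)² dx = 144·π/2 = 72*π;  (25)²·∫cos(5x)² dx = 625·π/2 = 625*π/2.
  (u')² cross terms: 2·(-12)·(25)·∫sin(4x)·cos(5x) dx = -600·(-8/9) = 1600/3.
  So ∫_0^π (u')² dx = 72*π + 625*π/2 + 1600/3 = 1600/3 + 769*π/2.
||u||_{H^1}^2 = (100/3 + 17*π) + (1600/3 + 769*π/2) = 1700/3 + 803*π/2.


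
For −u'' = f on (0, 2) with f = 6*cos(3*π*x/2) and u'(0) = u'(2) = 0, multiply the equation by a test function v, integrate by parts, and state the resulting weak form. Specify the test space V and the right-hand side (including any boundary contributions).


V = H^1(0, 2) (no boundary constraint on v; u is determined up to an additive constant); weak form: ∫_0^2 u'v' dx = ∫_0^2 (6*cos(3*π*x/2)) v dx for all v ∈ V.

Multiply both sides by a test function v and integrate from 0 to 2:
  ∫_0^2 −u''(x) v(x) dx = ∫_0^2 f(x) v(x) dx.
Integrate the LHS by parts once:
  ∫_0^2 −u'' v dx = −[u'(x) v(x)]_0^2 + ∫_0^2 u'(x) v'(x) dx.
Thus ∫_0^2 u'(x) v'(x) dx = ∫_0^2 f(x) v(x) dx + [u'(x) v(x)]_0^2.
Choose V so that boundary terms are either known or forced to vanish.
u has homogeneous Neumann: u'(0) = u'(2) = 0. So [u' v]_0^2 = 0·v(2) − 0·v(0) = 0 for any v; take V = H^1(0, 2).
Weak formulation: find u (satisfying any essential BC) such that ∫_0^2 u'(x) v'(x) dx = ∫_0^2 f v dx for all v ∈ V (homogeneous Neumann, so boundary terms vanish).
Substituting f(x) = 6*cos(3*π*x/2), the right-hand side is ∫_0^2 (6*cos(3*π*x/2)) v dx.
Compatibility check (pure Neumann): taking v ≡ 1 ∈ V gives 0 = ∫_0^2 f dx + (0) − (0), i.e. ∫_0^2 f dx must equal u'(0) − u'(2) = 0. Indeed ∫_0^2 (6*cos(3*π*x/2)) dx = 0, so the data are compatible. The solution is then unique only up to an additive constant (fix it e.g. by requiring ∫_0^2 u dx = 0).
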